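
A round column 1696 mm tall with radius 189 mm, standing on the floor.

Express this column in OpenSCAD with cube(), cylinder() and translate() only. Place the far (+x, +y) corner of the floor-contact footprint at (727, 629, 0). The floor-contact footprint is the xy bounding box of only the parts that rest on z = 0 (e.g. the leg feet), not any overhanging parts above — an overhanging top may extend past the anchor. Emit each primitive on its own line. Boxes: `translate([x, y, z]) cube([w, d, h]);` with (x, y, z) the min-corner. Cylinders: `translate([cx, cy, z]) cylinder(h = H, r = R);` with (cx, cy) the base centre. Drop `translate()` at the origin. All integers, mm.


translate([538, 440, 0]) cylinder(h = 1696, r = 189);


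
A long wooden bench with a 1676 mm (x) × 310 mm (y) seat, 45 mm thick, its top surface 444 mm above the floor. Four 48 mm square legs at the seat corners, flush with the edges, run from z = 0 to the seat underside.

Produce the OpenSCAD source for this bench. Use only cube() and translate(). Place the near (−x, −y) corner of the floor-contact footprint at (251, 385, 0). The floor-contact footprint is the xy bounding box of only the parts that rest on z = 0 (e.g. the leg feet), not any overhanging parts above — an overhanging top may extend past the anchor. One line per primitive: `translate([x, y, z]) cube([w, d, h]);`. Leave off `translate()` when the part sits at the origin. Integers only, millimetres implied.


translate([251, 385, 399]) cube([1676, 310, 45]);
translate([251, 385, 0]) cube([48, 48, 399]);
translate([251, 647, 0]) cube([48, 48, 399]);
translate([1879, 385, 0]) cube([48, 48, 399]);
translate([1879, 647, 0]) cube([48, 48, 399]);


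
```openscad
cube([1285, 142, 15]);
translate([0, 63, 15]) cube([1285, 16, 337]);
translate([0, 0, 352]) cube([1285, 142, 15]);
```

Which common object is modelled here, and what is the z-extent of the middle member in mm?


An I-beam. The web height is 337 mm.

Two wide flanges with a thin centred web — an I-beam. Overall 367 mm minus two 15 mm flanges gives a web of 367 − 2·15 = 337 mm.


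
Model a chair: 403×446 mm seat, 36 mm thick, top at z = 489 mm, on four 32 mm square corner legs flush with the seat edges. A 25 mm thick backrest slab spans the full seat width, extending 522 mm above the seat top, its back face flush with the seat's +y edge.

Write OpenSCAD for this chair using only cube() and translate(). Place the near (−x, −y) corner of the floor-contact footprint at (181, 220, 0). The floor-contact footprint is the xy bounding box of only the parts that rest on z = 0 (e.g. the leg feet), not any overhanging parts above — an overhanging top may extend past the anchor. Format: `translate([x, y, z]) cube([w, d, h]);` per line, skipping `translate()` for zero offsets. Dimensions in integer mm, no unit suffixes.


translate([181, 220, 453]) cube([403, 446, 36]);
translate([181, 220, 0]) cube([32, 32, 453]);
translate([552, 220, 0]) cube([32, 32, 453]);
translate([181, 634, 0]) cube([32, 32, 453]);
translate([552, 634, 0]) cube([32, 32, 453]);
translate([181, 641, 489]) cube([403, 25, 522]);


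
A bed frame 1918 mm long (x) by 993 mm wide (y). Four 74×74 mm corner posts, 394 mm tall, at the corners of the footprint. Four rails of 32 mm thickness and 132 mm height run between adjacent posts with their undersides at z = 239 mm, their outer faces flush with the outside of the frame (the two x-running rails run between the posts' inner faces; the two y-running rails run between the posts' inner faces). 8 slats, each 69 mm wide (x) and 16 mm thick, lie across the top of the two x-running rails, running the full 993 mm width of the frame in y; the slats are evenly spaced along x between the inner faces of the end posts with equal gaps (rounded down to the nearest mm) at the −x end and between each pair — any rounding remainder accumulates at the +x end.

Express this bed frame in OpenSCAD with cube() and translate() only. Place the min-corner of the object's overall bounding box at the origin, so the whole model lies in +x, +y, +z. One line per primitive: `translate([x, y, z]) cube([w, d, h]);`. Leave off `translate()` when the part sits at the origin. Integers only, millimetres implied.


cube([74, 74, 394]);
translate([0, 919, 0]) cube([74, 74, 394]);
translate([1844, 0, 0]) cube([74, 74, 394]);
translate([1844, 919, 0]) cube([74, 74, 394]);
translate([74, 0, 239]) cube([1770, 32, 132]);
translate([74, 961, 239]) cube([1770, 32, 132]);
translate([0, 74, 239]) cube([32, 845, 132]);
translate([1886, 74, 239]) cube([32, 845, 132]);
translate([209, 0, 371]) cube([69, 993, 16]);
translate([413, 0, 371]) cube([69, 993, 16]);
translate([617, 0, 371]) cube([69, 993, 16]);
translate([821, 0, 371]) cube([69, 993, 16]);
translate([1025, 0, 371]) cube([69, 993, 16]);
translate([1229, 0, 371]) cube([69, 993, 16]);
translate([1433, 0, 371]) cube([69, 993, 16]);
translate([1637, 0, 371]) cube([69, 993, 16]);


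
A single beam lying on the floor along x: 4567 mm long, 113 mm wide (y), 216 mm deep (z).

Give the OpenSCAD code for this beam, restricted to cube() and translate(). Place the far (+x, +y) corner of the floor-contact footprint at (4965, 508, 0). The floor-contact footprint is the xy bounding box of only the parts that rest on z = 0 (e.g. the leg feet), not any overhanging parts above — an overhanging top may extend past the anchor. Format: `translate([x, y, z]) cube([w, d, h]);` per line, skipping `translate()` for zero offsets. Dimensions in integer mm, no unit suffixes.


translate([398, 395, 0]) cube([4567, 113, 216]);


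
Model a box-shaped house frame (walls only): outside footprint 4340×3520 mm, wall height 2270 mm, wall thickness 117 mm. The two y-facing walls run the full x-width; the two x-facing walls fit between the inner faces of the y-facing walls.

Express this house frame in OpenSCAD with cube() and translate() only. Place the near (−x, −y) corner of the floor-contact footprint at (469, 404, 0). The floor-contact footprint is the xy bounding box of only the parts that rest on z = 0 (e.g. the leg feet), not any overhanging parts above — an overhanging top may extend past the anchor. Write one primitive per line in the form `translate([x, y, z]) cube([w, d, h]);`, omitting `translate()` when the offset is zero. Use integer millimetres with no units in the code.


translate([469, 404, 0]) cube([4340, 117, 2270]);
translate([469, 3807, 0]) cube([4340, 117, 2270]);
translate([469, 521, 0]) cube([117, 3286, 2270]);
translate([4692, 521, 0]) cube([117, 3286, 2270]);


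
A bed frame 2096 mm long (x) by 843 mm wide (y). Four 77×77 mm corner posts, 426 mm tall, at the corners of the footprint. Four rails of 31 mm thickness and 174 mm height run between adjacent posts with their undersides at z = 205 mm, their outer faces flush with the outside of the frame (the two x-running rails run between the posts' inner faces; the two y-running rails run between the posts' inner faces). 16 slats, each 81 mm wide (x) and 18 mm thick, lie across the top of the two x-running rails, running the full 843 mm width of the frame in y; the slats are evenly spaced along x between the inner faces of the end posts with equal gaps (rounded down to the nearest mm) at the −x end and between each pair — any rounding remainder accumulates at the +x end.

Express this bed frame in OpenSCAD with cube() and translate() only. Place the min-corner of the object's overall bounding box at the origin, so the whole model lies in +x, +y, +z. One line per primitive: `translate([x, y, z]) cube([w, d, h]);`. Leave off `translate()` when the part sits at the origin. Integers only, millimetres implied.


cube([77, 77, 426]);
translate([0, 766, 0]) cube([77, 77, 426]);
translate([2019, 0, 0]) cube([77, 77, 426]);
translate([2019, 766, 0]) cube([77, 77, 426]);
translate([77, 0, 205]) cube([1942, 31, 174]);
translate([77, 812, 205]) cube([1942, 31, 174]);
translate([0, 77, 205]) cube([31, 689, 174]);
translate([2065, 77, 205]) cube([31, 689, 174]);
translate([115, 0, 379]) cube([81, 843, 18]);
translate([234, 0, 379]) cube([81, 843, 18]);
translate([353, 0, 379]) cube([81, 843, 18]);
translate([472, 0, 379]) cube([81, 843, 18]);
translate([591, 0, 379]) cube([81, 843, 18]);
translate([710, 0, 379]) cube([81, 843, 18]);
translate([829, 0, 379]) cube([81, 843, 18]);
translate([948, 0, 379]) cube([81, 843, 18]);
translate([1067, 0, 379]) cube([81, 843, 18]);
translate([1186, 0, 379]) cube([81, 843, 18]);
translate([1305, 0, 379]) cube([81, 843, 18]);
translate([1424, 0, 379]) cube([81, 843, 18]);
translate([1543, 0, 379]) cube([81, 843, 18]);
translate([1662, 0, 379]) cube([81, 843, 18]);
translate([1781, 0, 379]) cube([81, 843, 18]);
translate([1900, 0, 379]) cube([81, 843, 18]);


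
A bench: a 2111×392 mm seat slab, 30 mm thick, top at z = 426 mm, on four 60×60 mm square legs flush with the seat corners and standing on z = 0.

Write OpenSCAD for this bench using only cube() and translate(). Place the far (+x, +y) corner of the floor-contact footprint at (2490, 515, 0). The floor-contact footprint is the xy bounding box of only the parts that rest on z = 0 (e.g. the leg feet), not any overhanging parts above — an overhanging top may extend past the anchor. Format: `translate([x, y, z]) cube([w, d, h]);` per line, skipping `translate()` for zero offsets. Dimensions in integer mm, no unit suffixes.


translate([379, 123, 396]) cube([2111, 392, 30]);
translate([379, 123, 0]) cube([60, 60, 396]);
translate([379, 455, 0]) cube([60, 60, 396]);
translate([2430, 123, 0]) cube([60, 60, 396]);
translate([2430, 455, 0]) cube([60, 60, 396]);


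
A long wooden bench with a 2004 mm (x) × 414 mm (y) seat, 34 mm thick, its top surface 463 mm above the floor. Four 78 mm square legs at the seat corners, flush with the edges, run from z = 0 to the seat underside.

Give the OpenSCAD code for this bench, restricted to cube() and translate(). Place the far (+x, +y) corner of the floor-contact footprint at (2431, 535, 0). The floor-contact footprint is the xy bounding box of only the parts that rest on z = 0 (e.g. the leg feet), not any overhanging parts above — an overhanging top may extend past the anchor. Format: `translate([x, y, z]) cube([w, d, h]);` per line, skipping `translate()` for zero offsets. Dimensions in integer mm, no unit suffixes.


// leg_h = 463 − 34 = 429
translate([427, 121, 429]) cube([2004, 414, 34]);
translate([427, 121, 0]) cube([78, 78, 429]);
translate([427, 457, 0]) cube([78, 78, 429]);
translate([2353, 121, 0]) cube([78, 78, 429]);
translate([2353, 457, 0]) cube([78, 78, 429]);


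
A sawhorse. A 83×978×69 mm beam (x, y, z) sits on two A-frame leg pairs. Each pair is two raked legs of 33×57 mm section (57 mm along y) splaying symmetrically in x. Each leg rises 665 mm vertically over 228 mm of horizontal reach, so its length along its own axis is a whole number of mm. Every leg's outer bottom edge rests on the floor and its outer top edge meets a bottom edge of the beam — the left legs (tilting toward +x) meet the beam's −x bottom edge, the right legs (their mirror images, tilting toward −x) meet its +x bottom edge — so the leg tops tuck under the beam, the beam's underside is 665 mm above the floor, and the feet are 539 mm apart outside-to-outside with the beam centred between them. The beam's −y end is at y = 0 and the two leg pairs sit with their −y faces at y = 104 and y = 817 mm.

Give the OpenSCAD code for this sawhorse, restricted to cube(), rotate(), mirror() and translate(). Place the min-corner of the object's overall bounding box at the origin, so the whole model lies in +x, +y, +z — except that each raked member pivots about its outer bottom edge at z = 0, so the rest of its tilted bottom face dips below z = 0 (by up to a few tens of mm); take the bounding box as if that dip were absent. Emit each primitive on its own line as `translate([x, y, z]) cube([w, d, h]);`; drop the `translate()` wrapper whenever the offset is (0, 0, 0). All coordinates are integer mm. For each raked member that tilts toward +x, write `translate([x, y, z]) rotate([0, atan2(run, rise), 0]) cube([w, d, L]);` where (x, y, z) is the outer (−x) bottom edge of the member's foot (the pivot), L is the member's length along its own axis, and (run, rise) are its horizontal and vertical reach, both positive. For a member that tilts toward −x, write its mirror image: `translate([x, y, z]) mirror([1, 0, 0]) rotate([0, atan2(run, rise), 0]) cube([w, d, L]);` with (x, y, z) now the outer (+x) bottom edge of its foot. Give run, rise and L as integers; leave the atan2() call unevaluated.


translate([228, 0, 665]) cube([83, 978, 69]);
translate([0, 104, 0]) rotate([0, atan2(228, 665), 0]) cube([33, 57, 703]);
translate([539, 104, 0]) mirror([1, 0, 0]) rotate([0, atan2(228, 665), 0]) cube([33, 57, 703]);
translate([0, 817, 0]) rotate([0, atan2(228, 665), 0]) cube([33, 57, 703]);
translate([539, 817, 0]) mirror([1, 0, 0]) rotate([0, atan2(228, 665), 0]) cube([33, 57, 703]);


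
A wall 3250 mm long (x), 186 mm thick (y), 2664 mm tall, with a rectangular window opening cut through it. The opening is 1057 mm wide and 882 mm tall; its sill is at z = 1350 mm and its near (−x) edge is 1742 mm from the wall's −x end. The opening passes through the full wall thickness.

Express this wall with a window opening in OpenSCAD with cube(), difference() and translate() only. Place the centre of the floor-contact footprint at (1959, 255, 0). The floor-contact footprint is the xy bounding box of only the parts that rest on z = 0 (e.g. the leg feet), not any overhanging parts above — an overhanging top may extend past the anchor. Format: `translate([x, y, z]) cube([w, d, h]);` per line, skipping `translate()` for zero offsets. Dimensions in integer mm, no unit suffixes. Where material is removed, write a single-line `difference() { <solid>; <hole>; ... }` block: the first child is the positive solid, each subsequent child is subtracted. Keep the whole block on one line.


difference() { translate([334, 162, 0]) cube([3250, 186, 2664]); translate([2076, 162, 1350]) cube([1057, 186, 882]); }


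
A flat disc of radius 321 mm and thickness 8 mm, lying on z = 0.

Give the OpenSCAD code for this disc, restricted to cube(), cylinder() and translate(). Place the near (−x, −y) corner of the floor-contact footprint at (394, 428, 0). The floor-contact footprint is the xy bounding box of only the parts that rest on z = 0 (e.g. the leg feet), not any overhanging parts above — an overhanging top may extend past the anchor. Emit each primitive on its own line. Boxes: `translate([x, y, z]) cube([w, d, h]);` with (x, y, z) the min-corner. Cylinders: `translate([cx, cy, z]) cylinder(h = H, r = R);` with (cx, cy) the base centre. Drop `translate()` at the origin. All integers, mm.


translate([715, 749, 0]) cylinder(h = 8, r = 321);


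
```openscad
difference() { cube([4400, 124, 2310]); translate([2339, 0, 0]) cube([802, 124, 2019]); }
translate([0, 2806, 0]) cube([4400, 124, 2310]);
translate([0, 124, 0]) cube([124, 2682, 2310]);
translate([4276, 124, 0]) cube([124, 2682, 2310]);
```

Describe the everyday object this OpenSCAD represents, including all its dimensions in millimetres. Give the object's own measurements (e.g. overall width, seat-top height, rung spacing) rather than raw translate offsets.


A single room: four walls, each 2310 mm tall and 124 mm thick, enclosing an outside footprint 4400×2930 mm (x × y), no floor or roof. The front and back walls (−y and +y sides) run the full x-width; the side walls fit between their inner faces. A door opening 802 mm wide and 2019 mm tall is cut through the front wall from the floor up, its −x edge 2339 mm from the wall's −x end.


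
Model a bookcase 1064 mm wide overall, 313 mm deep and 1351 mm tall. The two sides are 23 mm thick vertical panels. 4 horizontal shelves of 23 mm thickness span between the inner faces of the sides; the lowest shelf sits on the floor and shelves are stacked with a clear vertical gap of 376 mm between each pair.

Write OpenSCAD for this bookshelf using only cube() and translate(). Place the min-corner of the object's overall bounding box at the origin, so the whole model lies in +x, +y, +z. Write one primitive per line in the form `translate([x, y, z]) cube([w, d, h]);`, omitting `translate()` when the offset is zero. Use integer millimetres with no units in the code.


cube([23, 313, 1351]);
translate([1041, 0, 0]) cube([23, 313, 1351]);
translate([23, 0, 0]) cube([1018, 313, 23]);
translate([23, 0, 399]) cube([1018, 313, 23]);
translate([23, 0, 798]) cube([1018, 313, 23]);
translate([23, 0, 1197]) cube([1018, 313, 23]);


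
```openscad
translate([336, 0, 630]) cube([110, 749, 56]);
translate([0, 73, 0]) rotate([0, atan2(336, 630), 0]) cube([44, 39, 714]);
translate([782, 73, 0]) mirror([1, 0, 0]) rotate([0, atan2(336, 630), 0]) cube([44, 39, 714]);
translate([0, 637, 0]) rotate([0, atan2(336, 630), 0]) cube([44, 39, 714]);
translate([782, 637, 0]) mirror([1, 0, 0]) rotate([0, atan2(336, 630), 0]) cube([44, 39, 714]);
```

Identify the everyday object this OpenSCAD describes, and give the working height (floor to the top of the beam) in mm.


A sawhorse. The overall height is 686 mm.

A beam across two mirrored pairs of raked legs — a sawhorse. The beam's underside is at z = 630 (matching the legs' vertical rise in atan2(336, 630)) and the beam is 56 mm tall, so its top is at 630 + 56 = 686 mm. The raked legs top out at the beam's underside, so that is the highest point.


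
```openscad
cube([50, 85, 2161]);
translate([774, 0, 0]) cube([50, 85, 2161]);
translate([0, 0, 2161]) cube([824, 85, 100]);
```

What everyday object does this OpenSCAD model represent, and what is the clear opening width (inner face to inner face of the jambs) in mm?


A door frame. The clear opening width is 724 mm.

Two 2161 mm tall posts with a header on top — a door frame. The left jamb is 50 mm wide at x = 0; the right jamb starts at x = 774. The clear opening is 774 − 50 = 724 mm.


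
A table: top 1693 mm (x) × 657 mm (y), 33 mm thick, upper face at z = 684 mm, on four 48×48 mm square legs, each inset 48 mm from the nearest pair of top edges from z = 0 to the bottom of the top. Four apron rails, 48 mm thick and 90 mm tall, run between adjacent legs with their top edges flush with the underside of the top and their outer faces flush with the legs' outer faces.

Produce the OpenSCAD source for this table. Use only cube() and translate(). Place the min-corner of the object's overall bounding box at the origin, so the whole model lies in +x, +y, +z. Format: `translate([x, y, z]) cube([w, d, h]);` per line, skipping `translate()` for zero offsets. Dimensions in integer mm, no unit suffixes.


translate([0, 0, 651]) cube([1693, 657, 33]);
translate([48, 48, 0]) cube([48, 48, 651]);
translate([1597, 48, 0]) cube([48, 48, 651]);
translate([48, 561, 0]) cube([48, 48, 651]);
translate([1597, 561, 0]) cube([48, 48, 651]);
translate([96, 48, 561]) cube([1501, 48, 90]);
translate([96, 561, 561]) cube([1501, 48, 90]);
translate([48, 96, 561]) cube([48, 465, 90]);
translate([1597, 96, 561]) cube([48, 465, 90]);


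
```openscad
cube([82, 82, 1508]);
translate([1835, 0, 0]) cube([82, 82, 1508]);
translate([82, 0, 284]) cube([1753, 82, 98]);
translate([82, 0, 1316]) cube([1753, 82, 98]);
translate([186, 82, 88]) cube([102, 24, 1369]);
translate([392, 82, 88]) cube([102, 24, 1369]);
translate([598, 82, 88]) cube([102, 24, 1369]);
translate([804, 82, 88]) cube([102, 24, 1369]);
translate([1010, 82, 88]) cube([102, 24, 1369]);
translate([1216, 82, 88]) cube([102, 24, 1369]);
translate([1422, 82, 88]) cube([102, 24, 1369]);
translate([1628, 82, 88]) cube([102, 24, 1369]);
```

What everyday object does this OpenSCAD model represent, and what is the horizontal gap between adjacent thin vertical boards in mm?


A fence section. The picket gap is 104 mm.

Two posts, two rails, 8 pickets — a fence section. Span 1753 mm holds 8 pickets of 102 mm with 9 equal gaps: ⌊(1753 − 8·102) / 9⌋ = 104 mm.


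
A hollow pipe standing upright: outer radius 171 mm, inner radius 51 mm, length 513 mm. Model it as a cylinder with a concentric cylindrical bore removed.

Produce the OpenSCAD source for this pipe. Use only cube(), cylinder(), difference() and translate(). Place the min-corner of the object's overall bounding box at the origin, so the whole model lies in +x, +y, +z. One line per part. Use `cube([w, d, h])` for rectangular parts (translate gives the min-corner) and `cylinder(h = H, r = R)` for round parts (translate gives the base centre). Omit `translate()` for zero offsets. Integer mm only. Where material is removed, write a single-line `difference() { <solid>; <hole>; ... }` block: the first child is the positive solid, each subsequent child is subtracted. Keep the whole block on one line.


difference() { translate([171, 171, 0]) cylinder(h = 513, r = 171); translate([171, 171, 0]) cylinder(h = 513, r = 51); }


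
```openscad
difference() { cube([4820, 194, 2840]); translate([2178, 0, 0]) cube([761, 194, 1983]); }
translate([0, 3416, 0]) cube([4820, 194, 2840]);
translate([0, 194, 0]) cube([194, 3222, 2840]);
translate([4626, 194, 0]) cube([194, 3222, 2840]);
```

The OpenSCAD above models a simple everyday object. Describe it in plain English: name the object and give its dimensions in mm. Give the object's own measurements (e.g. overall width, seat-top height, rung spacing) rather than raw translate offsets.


A single room: four walls, each 2840 mm tall and 194 mm thick, enclosing an outside footprint 4820×3610 mm (x × y), no floor or roof. The front and back walls (−y and +y sides) run the full x-width; the side walls fit between their inner faces. A door opening 761 mm wide and 1983 mm tall is cut through the front wall from the floor up, its −x edge 2178 mm from the wall's −x end.


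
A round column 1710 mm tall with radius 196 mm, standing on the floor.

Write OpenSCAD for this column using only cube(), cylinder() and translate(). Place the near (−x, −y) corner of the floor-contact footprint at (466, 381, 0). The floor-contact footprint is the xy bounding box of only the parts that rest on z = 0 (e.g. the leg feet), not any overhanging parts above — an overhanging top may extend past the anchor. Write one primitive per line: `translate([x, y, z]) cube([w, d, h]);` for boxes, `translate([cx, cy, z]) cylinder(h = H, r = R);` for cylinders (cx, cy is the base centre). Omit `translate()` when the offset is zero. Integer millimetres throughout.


translate([662, 577, 0]) cylinder(h = 1710, r = 196);


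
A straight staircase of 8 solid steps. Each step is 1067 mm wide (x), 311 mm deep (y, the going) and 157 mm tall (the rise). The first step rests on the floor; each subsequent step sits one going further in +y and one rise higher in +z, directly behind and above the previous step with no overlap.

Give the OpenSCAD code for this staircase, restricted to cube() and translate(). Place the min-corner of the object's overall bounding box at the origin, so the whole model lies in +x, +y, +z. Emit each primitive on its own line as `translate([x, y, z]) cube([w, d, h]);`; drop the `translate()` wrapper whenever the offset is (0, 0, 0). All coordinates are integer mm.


cube([1067, 311, 157]);
translate([0, 311, 157]) cube([1067, 311, 157]);
translate([0, 622, 314]) cube([1067, 311, 157]);
translate([0, 933, 471]) cube([1067, 311, 157]);
translate([0, 1244, 628]) cube([1067, 311, 157]);
translate([0, 1555, 785]) cube([1067, 311, 157]);
translate([0, 1866, 942]) cube([1067, 311, 157]);
translate([0, 2177, 1099]) cube([1067, 311, 157]);


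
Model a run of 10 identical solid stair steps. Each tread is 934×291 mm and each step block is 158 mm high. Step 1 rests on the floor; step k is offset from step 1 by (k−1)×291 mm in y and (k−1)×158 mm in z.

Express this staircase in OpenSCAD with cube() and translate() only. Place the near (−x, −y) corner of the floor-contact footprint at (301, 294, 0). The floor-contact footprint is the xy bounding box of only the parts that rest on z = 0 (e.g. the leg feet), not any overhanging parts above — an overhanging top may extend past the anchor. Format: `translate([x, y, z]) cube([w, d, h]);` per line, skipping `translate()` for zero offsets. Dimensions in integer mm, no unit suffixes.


translate([301, 294, 0]) cube([934, 291, 158]);
translate([301, 585, 158]) cube([934, 291, 158]);
translate([301, 876, 316]) cube([934, 291, 158]);
translate([301, 1167, 474]) cube([934, 291, 158]);
translate([301, 1458, 632]) cube([934, 291, 158]);
translate([301, 1749, 790]) cube([934, 291, 158]);
translate([301, 2040, 948]) cube([934, 291, 158]);
translate([301, 2331, 1106]) cube([934, 291, 158]);
translate([301, 2622, 1264]) cube([934, 291, 158]);
translate([301, 2913, 1422]) cube([934, 291, 158]);


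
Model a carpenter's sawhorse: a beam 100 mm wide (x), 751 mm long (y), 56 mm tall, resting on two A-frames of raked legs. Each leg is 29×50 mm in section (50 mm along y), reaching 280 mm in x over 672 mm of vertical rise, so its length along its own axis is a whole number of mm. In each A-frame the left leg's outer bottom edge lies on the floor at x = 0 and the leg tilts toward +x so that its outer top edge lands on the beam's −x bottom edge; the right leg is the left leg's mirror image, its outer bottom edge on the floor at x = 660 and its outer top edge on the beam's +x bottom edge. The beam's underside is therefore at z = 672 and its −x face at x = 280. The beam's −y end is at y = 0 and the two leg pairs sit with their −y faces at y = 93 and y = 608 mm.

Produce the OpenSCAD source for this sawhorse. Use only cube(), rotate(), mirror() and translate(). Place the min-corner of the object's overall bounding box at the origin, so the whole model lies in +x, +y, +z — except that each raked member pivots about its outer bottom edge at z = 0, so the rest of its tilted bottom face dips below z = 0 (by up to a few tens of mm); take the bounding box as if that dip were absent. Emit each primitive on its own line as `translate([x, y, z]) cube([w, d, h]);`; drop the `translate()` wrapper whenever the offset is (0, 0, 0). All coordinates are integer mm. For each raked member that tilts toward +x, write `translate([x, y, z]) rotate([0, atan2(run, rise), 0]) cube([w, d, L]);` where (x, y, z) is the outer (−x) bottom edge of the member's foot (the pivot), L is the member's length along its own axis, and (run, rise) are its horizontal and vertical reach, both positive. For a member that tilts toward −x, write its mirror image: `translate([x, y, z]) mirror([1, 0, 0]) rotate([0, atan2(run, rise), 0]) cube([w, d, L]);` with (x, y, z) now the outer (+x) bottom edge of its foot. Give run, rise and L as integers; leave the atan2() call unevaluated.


translate([280, 0, 672]) cube([100, 751, 56]);
translate([0, 93, 0]) rotate([0, atan2(280, 672), 0]) cube([29, 50, 728]);
translate([660, 93, 0]) mirror([1, 0, 0]) rotate([0, atan2(280, 672), 0]) cube([29, 50, 728]);
translate([0, 608, 0]) rotate([0, atan2(280, 672), 0]) cube([29, 50, 728]);
translate([660, 608, 0]) mirror([1, 0, 0]) rotate([0, atan2(280, 672), 0]) cube([29, 50, 728]);


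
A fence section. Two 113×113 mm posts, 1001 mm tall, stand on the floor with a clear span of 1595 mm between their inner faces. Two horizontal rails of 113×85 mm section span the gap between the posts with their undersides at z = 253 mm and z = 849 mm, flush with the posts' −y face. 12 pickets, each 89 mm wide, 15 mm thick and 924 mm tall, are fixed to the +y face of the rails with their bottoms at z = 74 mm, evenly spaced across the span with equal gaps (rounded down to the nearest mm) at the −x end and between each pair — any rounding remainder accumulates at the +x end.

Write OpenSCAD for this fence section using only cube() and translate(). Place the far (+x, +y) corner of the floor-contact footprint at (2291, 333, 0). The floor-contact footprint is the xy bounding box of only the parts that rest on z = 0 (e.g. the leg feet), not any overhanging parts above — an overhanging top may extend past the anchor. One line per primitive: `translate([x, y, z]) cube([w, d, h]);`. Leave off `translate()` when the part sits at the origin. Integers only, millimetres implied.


translate([470, 220, 0]) cube([113, 113, 1001]);
translate([2178, 220, 0]) cube([113, 113, 1001]);
translate([583, 220, 253]) cube([1595, 113, 85]);
translate([583, 220, 849]) cube([1595, 113, 85]);
translate([623, 333, 74]) cube([89, 15, 924]);
translate([752, 333, 74]) cube([89, 15, 924]);
translate([881, 333, 74]) cube([89, 15, 924]);
translate([1010, 333, 74]) cube([89, 15, 924]);
translate([1139, 333, 74]) cube([89, 15, 924]);
translate([1268, 333, 74]) cube([89, 15, 924]);
translate([1397, 333, 74]) cube([89, 15, 924]);
translate([1526, 333, 74]) cube([89, 15, 924]);
translate([1655, 333, 74]) cube([89, 15, 924]);
translate([1784, 333, 74]) cube([89, 15, 924]);
translate([1913, 333, 74]) cube([89, 15, 924]);
translate([2042, 333, 74]) cube([89, 15, 924]);


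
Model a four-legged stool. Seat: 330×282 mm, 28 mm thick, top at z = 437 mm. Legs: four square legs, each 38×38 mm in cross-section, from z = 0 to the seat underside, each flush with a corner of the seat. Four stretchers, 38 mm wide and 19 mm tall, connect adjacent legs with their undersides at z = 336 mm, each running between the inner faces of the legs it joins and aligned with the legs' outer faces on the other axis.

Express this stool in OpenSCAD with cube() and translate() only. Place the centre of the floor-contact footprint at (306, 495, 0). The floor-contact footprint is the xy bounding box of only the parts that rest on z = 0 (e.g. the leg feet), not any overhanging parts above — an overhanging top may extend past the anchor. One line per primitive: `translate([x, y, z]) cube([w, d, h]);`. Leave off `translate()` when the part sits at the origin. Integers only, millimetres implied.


translate([141, 354, 409]) cube([330, 282, 28]);
translate([141, 354, 0]) cube([38, 38, 409]);
translate([433, 354, 0]) cube([38, 38, 409]);
translate([141, 598, 0]) cube([38, 38, 409]);
translate([433, 598, 0]) cube([38, 38, 409]);
translate([179, 354, 336]) cube([254, 38, 19]);
translate([179, 598, 336]) cube([254, 38, 19]);
translate([141, 392, 336]) cube([38, 206, 19]);
translate([433, 392, 336]) cube([38, 206, 19]);


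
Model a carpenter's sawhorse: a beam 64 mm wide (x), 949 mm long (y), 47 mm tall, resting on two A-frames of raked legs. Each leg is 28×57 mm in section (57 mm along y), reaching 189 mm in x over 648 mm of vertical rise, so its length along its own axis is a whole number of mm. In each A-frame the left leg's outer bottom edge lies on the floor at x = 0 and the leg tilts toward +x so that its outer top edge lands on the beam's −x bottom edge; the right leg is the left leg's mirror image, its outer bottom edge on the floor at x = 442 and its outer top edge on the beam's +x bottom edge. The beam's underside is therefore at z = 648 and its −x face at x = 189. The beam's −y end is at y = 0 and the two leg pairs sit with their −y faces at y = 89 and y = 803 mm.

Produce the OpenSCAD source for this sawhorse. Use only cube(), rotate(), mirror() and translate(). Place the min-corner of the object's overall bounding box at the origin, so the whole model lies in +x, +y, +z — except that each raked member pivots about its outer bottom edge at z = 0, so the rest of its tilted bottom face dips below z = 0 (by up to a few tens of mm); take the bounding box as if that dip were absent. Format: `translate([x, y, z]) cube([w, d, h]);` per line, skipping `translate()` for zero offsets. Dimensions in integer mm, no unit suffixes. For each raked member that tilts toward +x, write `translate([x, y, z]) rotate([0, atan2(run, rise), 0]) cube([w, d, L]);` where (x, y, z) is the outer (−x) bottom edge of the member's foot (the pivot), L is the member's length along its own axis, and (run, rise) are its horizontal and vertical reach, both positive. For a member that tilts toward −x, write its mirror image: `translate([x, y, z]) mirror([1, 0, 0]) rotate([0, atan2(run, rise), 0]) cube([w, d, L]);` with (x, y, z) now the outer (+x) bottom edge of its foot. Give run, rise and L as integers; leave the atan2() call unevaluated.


translate([189, 0, 648]) cube([64, 949, 47]);
translate([0, 89, 0]) rotate([0, atan2(189, 648), 0]) cube([28, 57, 675]);
translate([442, 89, 0]) mirror([1, 0, 0]) rotate([0, atan2(189, 648), 0]) cube([28, 57, 675]);
translate([0, 803, 0]) rotate([0, atan2(189, 648), 0]) cube([28, 57, 675]);
translate([442, 803, 0]) mirror([1, 0, 0]) rotate([0, atan2(189, 648), 0]) cube([28, 57, 675]);


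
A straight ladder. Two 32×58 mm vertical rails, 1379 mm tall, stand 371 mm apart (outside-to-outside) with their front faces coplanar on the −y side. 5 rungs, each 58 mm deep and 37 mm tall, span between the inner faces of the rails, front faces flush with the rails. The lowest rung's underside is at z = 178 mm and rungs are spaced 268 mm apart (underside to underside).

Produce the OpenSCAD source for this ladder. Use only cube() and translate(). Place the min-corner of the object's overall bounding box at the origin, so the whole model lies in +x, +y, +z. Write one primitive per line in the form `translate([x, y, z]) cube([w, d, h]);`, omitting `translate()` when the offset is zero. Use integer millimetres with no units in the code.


// rung span = 371 - 2*32 = 307
// rung[k] z = 178 + k*268
cube([32, 58, 1379]);
translate([339, 0, 0]) cube([32, 58, 1379]);
translate([32, 0, 178]) cube([307, 58, 37]);
translate([32, 0, 446]) cube([307, 58, 37]);
translate([32, 0, 714]) cube([307, 58, 37]);
translate([32, 0, 982]) cube([307, 58, 37]);
translate([32, 0, 1250]) cube([307, 58, 37]);


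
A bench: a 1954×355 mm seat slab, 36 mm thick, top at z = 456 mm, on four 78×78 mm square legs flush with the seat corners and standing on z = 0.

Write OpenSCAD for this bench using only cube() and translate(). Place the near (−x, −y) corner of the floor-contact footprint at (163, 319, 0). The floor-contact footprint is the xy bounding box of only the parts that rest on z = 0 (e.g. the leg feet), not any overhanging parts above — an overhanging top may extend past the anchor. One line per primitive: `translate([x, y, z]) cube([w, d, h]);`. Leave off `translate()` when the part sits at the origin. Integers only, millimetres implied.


translate([163, 319, 420]) cube([1954, 355, 36]);
translate([163, 319, 0]) cube([78, 78, 420]);
translate([163, 596, 0]) cube([78, 78, 420]);
translate([2039, 319, 0]) cube([78, 78, 420]);
translate([2039, 596, 0]) cube([78, 78, 420]);


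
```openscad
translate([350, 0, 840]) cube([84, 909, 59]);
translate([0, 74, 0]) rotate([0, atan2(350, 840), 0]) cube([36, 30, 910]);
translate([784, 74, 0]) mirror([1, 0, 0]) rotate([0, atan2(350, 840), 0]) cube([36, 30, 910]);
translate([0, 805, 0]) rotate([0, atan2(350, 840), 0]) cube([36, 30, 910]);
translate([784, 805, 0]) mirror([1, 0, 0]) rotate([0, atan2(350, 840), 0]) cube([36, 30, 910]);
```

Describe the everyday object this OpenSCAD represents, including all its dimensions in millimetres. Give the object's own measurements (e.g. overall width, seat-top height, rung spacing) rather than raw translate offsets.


A sawhorse. A 84×909×59 mm beam (x, y, z) sits on two A-frame leg pairs. Each pair is two raked legs of 36×30 mm section (30 mm along y) splaying symmetrically in x. Each leg rises 840 mm vertically over 350 mm of horizontal reach and is 910 mm long along its own axis. Every leg's outer bottom edge rests on the floor and its outer top edge meets a bottom edge of the beam — the left legs (tilting toward +x) meet the beam's −x bottom edge, the right legs (their mirror images, tilting toward −x) meet its +x bottom edge — so the leg tops tuck under the beam, the beam's underside is 840 mm above the floor, and the feet are 784 mm apart outside-to-outside with the beam centred between them. The two leg pairs are set in 74 mm from either end of the beam.


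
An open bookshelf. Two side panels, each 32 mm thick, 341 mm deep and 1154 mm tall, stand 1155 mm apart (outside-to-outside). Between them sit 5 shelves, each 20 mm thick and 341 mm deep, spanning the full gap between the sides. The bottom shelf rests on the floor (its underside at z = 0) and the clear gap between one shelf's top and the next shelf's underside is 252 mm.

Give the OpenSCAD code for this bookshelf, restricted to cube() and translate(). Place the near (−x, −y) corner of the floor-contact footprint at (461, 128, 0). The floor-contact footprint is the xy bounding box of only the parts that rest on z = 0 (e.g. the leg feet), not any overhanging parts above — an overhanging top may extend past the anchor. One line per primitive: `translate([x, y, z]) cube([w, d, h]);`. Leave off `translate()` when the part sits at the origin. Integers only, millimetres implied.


translate([461, 128, 0]) cube([32, 341, 1154]);
translate([1584, 128, 0]) cube([32, 341, 1154]);
translate([493, 128, 0]) cube([1091, 341, 20]);
translate([493, 128, 272]) cube([1091, 341, 20]);
translate([493, 128, 544]) cube([1091, 341, 20]);
translate([493, 128, 816]) cube([1091, 341, 20]);
translate([493, 128, 1088]) cube([1091, 341, 20]);


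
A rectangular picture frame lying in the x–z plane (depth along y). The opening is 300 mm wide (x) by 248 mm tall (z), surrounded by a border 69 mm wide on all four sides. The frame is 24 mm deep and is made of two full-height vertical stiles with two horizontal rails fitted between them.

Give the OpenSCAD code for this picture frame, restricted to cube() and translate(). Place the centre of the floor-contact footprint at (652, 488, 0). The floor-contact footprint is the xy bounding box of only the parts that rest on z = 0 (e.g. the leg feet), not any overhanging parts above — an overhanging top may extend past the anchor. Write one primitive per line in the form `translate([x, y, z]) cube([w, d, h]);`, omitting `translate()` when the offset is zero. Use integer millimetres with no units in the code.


translate([433, 476, 0]) cube([69, 24, 386]);
translate([802, 476, 0]) cube([69, 24, 386]);
translate([502, 476, 0]) cube([300, 24, 69]);
translate([502, 476, 317]) cube([300, 24, 69]);


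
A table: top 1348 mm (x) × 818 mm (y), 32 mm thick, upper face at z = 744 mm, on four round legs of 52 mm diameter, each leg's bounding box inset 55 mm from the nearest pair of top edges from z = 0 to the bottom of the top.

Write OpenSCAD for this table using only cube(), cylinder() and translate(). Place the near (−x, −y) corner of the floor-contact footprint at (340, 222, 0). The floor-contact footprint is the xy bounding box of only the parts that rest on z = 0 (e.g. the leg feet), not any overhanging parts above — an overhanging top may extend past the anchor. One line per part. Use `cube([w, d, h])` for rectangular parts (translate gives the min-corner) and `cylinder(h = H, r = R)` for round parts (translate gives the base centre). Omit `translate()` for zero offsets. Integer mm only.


// leg_h = 744 - 32 = 712
translate([285, 167, 712]) cube([1348, 818, 32]);
translate([366, 248, 0]) cylinder(h = 712, r = 26);
translate([1552, 248, 0]) cylinder(h = 712, r = 26);
translate([366, 904, 0]) cylinder(h = 712, r = 26);
translate([1552, 904, 0]) cylinder(h = 712, r = 26);


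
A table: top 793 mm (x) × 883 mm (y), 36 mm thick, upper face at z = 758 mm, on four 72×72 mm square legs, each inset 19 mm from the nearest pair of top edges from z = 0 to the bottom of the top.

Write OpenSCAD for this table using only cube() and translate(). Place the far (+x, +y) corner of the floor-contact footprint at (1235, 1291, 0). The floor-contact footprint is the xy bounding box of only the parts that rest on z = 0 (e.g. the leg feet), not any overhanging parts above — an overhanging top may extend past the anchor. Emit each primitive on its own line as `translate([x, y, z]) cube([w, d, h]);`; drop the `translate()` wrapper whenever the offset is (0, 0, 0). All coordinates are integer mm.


translate([461, 427, 722]) cube([793, 883, 36]);
translate([480, 446, 0]) cube([72, 72, 722]);
translate([1163, 446, 0]) cube([72, 72, 722]);
translate([480, 1219, 0]) cube([72, 72, 722]);
translate([1163, 1219, 0]) cube([72, 72, 722]);
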